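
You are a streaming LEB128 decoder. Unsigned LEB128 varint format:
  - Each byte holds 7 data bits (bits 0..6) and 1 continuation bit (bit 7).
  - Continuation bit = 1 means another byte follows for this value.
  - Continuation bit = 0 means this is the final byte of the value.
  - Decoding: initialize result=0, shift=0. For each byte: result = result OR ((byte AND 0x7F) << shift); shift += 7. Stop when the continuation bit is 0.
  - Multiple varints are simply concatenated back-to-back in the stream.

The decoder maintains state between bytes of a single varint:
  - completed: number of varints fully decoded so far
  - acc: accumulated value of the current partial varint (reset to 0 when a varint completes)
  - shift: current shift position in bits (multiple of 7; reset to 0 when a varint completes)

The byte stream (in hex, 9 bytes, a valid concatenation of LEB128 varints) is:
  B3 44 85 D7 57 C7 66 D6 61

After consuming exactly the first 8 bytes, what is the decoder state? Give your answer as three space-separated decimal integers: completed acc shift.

byte[0]=0xB3 cont=1 payload=0x33: acc |= 51<<0 -> completed=0 acc=51 shift=7
byte[1]=0x44 cont=0 payload=0x44: varint #1 complete (value=8755); reset -> completed=1 acc=0 shift=0
byte[2]=0x85 cont=1 payload=0x05: acc |= 5<<0 -> completed=1 acc=5 shift=7
byte[3]=0xD7 cont=1 payload=0x57: acc |= 87<<7 -> completed=1 acc=11141 shift=14
byte[4]=0x57 cont=0 payload=0x57: varint #2 complete (value=1436549); reset -> completed=2 acc=0 shift=0
byte[5]=0xC7 cont=1 payload=0x47: acc |= 71<<0 -> completed=2 acc=71 shift=7
byte[6]=0x66 cont=0 payload=0x66: varint #3 complete (value=13127); reset -> completed=3 acc=0 shift=0
byte[7]=0xD6 cont=1 payload=0x56: acc |= 86<<0 -> completed=3 acc=86 shift=7

Answer: 3 86 7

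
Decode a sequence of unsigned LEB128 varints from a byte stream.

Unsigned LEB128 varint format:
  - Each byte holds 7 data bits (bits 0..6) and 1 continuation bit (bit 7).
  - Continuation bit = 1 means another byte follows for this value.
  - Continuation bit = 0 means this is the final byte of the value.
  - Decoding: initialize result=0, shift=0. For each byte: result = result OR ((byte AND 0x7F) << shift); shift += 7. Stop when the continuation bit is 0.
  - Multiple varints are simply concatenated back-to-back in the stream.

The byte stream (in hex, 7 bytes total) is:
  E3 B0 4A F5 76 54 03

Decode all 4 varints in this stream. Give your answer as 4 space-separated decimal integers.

  byte[0]=0xE3 cont=1 payload=0x63=99: acc |= 99<<0 -> acc=99 shift=7
  byte[1]=0xB0 cont=1 payload=0x30=48: acc |= 48<<7 -> acc=6243 shift=14
  byte[2]=0x4A cont=0 payload=0x4A=74: acc |= 74<<14 -> acc=1218659 shift=21 [end]
Varint 1: bytes[0:3] = E3 B0 4A -> value 1218659 (3 byte(s))
  byte[3]=0xF5 cont=1 payload=0x75=117: acc |= 117<<0 -> acc=117 shift=7
  byte[4]=0x76 cont=0 payload=0x76=118: acc |= 118<<7 -> acc=15221 shift=14 [end]
Varint 2: bytes[3:5] = F5 76 -> value 15221 (2 byte(s))
  byte[5]=0x54 cont=0 payload=0x54=84: acc |= 84<<0 -> acc=84 shift=7 [end]
Varint 3: bytes[5:6] = 54 -> value 84 (1 byte(s))
  byte[6]=0x03 cont=0 payload=0x03=3: acc |= 3<<0 -> acc=3 shift=7 [end]
Varint 4: bytes[6:7] = 03 -> value 3 (1 byte(s))

Answer: 1218659 15221 84 3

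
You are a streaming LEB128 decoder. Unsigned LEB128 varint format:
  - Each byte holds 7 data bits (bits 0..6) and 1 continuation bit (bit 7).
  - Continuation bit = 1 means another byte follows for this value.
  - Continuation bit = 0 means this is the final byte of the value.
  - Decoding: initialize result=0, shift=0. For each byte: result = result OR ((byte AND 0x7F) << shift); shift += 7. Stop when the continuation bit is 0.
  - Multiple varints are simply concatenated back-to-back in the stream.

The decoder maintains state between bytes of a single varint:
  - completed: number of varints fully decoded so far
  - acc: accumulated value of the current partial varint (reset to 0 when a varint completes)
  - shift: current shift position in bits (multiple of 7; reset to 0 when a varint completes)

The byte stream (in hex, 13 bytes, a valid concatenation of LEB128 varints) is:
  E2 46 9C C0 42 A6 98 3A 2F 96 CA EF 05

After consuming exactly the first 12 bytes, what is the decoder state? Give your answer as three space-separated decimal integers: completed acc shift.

byte[0]=0xE2 cont=1 payload=0x62: acc |= 98<<0 -> completed=0 acc=98 shift=7
byte[1]=0x46 cont=0 payload=0x46: varint #1 complete (value=9058); reset -> completed=1 acc=0 shift=0
byte[2]=0x9C cont=1 payload=0x1C: acc |= 28<<0 -> completed=1 acc=28 shift=7
byte[3]=0xC0 cont=1 payload=0x40: acc |= 64<<7 -> completed=1 acc=8220 shift=14
byte[4]=0x42 cont=0 payload=0x42: varint #2 complete (value=1089564); reset -> completed=2 acc=0 shift=0
byte[5]=0xA6 cont=1 payload=0x26: acc |= 38<<0 -> completed=2 acc=38 shift=7
byte[6]=0x98 cont=1 payload=0x18: acc |= 24<<7 -> completed=2 acc=3110 shift=14
byte[7]=0x3A cont=0 payload=0x3A: varint #3 complete (value=953382); reset -> completed=3 acc=0 shift=0
byte[8]=0x2F cont=0 payload=0x2F: varint #4 complete (value=47); reset -> completed=4 acc=0 shift=0
byte[9]=0x96 cont=1 payload=0x16: acc |= 22<<0 -> completed=4 acc=22 shift=7
byte[10]=0xCA cont=1 payload=0x4A: acc |= 74<<7 -> completed=4 acc=9494 shift=14
byte[11]=0xEF cont=1 payload=0x6F: acc |= 111<<14 -> completed=4 acc=1828118 shift=21

Answer: 4 1828118 21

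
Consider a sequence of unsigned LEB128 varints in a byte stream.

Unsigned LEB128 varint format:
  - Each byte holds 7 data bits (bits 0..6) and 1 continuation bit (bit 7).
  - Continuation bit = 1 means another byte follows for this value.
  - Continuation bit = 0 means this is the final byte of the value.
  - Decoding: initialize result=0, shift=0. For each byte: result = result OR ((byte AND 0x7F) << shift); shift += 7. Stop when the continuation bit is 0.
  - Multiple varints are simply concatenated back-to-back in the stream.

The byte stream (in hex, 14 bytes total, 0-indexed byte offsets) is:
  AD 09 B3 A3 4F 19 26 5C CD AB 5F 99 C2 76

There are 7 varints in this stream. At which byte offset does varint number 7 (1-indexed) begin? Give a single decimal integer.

Answer: 11

Derivation:
  byte[0]=0xAD cont=1 payload=0x2D=45: acc |= 45<<0 -> acc=45 shift=7
  byte[1]=0x09 cont=0 payload=0x09=9: acc |= 9<<7 -> acc=1197 shift=14 [end]
Varint 1: bytes[0:2] = AD 09 -> value 1197 (2 byte(s))
  byte[2]=0xB3 cont=1 payload=0x33=51: acc |= 51<<0 -> acc=51 shift=7
  byte[3]=0xA3 cont=1 payload=0x23=35: acc |= 35<<7 -> acc=4531 shift=14
  byte[4]=0x4F cont=0 payload=0x4F=79: acc |= 79<<14 -> acc=1298867 shift=21 [end]
Varint 2: bytes[2:5] = B3 A3 4F -> value 1298867 (3 byte(s))
  byte[5]=0x19 cont=0 payload=0x19=25: acc |= 25<<0 -> acc=25 shift=7 [end]
Varint 3: bytes[5:6] = 19 -> value 25 (1 byte(s))
  byte[6]=0x26 cont=0 payload=0x26=38: acc |= 38<<0 -> acc=38 shift=7 [end]
Varint 4: bytes[6:7] = 26 -> value 38 (1 byte(s))
  byte[7]=0x5C cont=0 payload=0x5C=92: acc |= 92<<0 -> acc=92 shift=7 [end]
Varint 5: bytes[7:8] = 5C -> value 92 (1 byte(s))
  byte[8]=0xCD cont=1 payload=0x4D=77: acc |= 77<<0 -> acc=77 shift=7
  byte[9]=0xAB cont=1 payload=0x2B=43: acc |= 43<<7 -> acc=5581 shift=14
  byte[10]=0x5F cont=0 payload=0x5F=95: acc |= 95<<14 -> acc=1562061 shift=21 [end]
Varint 6: bytes[8:11] = CD AB 5F -> value 1562061 (3 byte(s))
  byte[11]=0x99 cont=1 payload=0x19=25: acc |= 25<<0 -> acc=25 shift=7
  byte[12]=0xC2 cont=1 payload=0x42=66: acc |= 66<<7 -> acc=8473 shift=14
  byte[13]=0x76 cont=0 payload=0x76=118: acc |= 118<<14 -> acc=1941785 shift=21 [end]
Varint 7: bytes[11:14] = 99 C2 76 -> value 1941785 (3 byte(s))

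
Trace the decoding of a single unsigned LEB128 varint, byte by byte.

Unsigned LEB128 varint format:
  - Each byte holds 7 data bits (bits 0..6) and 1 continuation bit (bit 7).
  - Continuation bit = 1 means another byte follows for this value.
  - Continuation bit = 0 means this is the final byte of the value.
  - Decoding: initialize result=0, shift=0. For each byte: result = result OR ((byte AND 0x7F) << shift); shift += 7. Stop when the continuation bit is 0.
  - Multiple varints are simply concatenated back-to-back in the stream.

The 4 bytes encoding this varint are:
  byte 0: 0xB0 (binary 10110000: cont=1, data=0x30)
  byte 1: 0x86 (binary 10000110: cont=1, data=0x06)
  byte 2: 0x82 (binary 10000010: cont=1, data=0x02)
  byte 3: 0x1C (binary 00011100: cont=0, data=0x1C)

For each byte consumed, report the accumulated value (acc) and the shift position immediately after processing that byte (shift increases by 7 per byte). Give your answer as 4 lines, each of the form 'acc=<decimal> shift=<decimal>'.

Answer: acc=48 shift=7
acc=816 shift=14
acc=33584 shift=21
acc=58753840 shift=28

Derivation:
byte 0=0xB0: payload=0x30=48, contrib = 48<<0 = 48; acc -> 48, shift -> 7
byte 1=0x86: payload=0x06=6, contrib = 6<<7 = 768; acc -> 816, shift -> 14
byte 2=0x82: payload=0x02=2, contrib = 2<<14 = 32768; acc -> 33584, shift -> 21
byte 3=0x1C: payload=0x1C=28, contrib = 28<<21 = 58720256; acc -> 58753840, shift -> 28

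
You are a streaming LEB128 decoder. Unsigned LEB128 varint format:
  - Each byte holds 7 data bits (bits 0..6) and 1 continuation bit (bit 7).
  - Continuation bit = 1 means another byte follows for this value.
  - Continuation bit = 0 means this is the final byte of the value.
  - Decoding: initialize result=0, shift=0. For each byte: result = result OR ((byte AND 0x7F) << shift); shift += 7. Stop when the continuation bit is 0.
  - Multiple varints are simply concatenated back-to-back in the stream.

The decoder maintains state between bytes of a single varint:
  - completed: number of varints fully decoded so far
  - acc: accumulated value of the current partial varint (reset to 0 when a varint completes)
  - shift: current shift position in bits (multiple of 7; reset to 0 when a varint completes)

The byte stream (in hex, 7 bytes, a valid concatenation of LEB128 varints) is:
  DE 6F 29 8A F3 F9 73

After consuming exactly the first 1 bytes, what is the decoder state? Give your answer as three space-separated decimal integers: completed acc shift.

Answer: 0 94 7

Derivation:
byte[0]=0xDE cont=1 payload=0x5E: acc |= 94<<0 -> completed=0 acc=94 shift=7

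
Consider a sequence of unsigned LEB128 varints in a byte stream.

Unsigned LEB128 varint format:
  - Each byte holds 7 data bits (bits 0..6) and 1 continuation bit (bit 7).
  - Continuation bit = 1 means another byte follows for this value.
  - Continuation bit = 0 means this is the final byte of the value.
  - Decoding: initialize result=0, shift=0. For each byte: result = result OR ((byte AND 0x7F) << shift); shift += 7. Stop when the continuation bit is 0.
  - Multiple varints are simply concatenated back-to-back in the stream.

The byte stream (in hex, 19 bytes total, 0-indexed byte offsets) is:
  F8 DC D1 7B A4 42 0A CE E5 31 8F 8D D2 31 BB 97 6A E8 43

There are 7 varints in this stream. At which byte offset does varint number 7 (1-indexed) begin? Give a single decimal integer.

  byte[0]=0xF8 cont=1 payload=0x78=120: acc |= 120<<0 -> acc=120 shift=7
  byte[1]=0xDC cont=1 payload=0x5C=92: acc |= 92<<7 -> acc=11896 shift=14
  byte[2]=0xD1 cont=1 payload=0x51=81: acc |= 81<<14 -> acc=1339000 shift=21
  byte[3]=0x7B cont=0 payload=0x7B=123: acc |= 123<<21 -> acc=259288696 shift=28 [end]
Varint 1: bytes[0:4] = F8 DC D1 7B -> value 259288696 (4 byte(s))
  byte[4]=0xA4 cont=1 payload=0x24=36: acc |= 36<<0 -> acc=36 shift=7
  byte[5]=0x42 cont=0 payload=0x42=66: acc |= 66<<7 -> acc=8484 shift=14 [end]
Varint 2: bytes[4:6] = A4 42 -> value 8484 (2 byte(s))
  byte[6]=0x0A cont=0 payload=0x0A=10: acc |= 10<<0 -> acc=10 shift=7 [end]
Varint 3: bytes[6:7] = 0A -> value 10 (1 byte(s))
  byte[7]=0xCE cont=1 payload=0x4E=78: acc |= 78<<0 -> acc=78 shift=7
  byte[8]=0xE5 cont=1 payload=0x65=101: acc |= 101<<7 -> acc=13006 shift=14
  byte[9]=0x31 cont=0 payload=0x31=49: acc |= 49<<14 -> acc=815822 shift=21 [end]
Varint 4: bytes[7:10] = CE E5 31 -> value 815822 (3 byte(s))
  byte[10]=0x8F cont=1 payload=0x0F=15: acc |= 15<<0 -> acc=15 shift=7
  byte[11]=0x8D cont=1 payload=0x0D=13: acc |= 13<<7 -> acc=1679 shift=14
  byte[12]=0xD2 cont=1 payload=0x52=82: acc |= 82<<14 -> acc=1345167 shift=21
  byte[13]=0x31 cont=0 payload=0x31=49: acc |= 49<<21 -> acc=104105615 shift=28 [end]
Varint 5: bytes[10:14] = 8F 8D D2 31 -> value 104105615 (4 byte(s))
  byte[14]=0xBB cont=1 payload=0x3B=59: acc |= 59<<0 -> acc=59 shift=7
  byte[15]=0x97 cont=1 payload=0x17=23: acc |= 23<<7 -> acc=3003 shift=14
  byte[16]=0x6A cont=0 payload=0x6A=106: acc |= 106<<14 -> acc=1739707 shift=21 [end]
Varint 6: bytes[14:17] = BB 97 6A -> value 1739707 (3 byte(s))
  byte[17]=0xE8 cont=1 payload=0x68=104: acc |= 104<<0 -> acc=104 shift=7
  byte[18]=0x43 cont=0 payload=0x43=67: acc |= 67<<7 -> acc=8680 shift=14 [end]
Varint 7: bytes[17:19] = E8 43 -> value 8680 (2 byte(s))

Answer: 17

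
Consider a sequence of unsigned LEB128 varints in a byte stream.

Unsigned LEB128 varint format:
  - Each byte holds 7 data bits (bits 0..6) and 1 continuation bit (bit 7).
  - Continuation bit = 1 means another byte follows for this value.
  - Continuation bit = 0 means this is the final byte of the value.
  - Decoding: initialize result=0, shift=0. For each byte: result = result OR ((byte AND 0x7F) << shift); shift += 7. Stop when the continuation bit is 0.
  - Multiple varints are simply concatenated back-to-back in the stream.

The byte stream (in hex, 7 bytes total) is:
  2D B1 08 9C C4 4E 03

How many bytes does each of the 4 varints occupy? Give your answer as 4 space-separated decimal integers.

  byte[0]=0x2D cont=0 payload=0x2D=45: acc |= 45<<0 -> acc=45 shift=7 [end]
Varint 1: bytes[0:1] = 2D -> value 45 (1 byte(s))
  byte[1]=0xB1 cont=1 payload=0x31=49: acc |= 49<<0 -> acc=49 shift=7
  byte[2]=0x08 cont=0 payload=0x08=8: acc |= 8<<7 -> acc=1073 shift=14 [end]
Varint 2: bytes[1:3] = B1 08 -> value 1073 (2 byte(s))
  byte[3]=0x9C cont=1 payload=0x1C=28: acc |= 28<<0 -> acc=28 shift=7
  byte[4]=0xC4 cont=1 payload=0x44=68: acc |= 68<<7 -> acc=8732 shift=14
  byte[5]=0x4E cont=0 payload=0x4E=78: acc |= 78<<14 -> acc=1286684 shift=21 [end]
Varint 3: bytes[3:6] = 9C C4 4E -> value 1286684 (3 byte(s))
  byte[6]=0x03 cont=0 payload=0x03=3: acc |= 3<<0 -> acc=3 shift=7 [end]
Varint 4: bytes[6:7] = 03 -> value 3 (1 byte(s))

Answer: 1 2 3 1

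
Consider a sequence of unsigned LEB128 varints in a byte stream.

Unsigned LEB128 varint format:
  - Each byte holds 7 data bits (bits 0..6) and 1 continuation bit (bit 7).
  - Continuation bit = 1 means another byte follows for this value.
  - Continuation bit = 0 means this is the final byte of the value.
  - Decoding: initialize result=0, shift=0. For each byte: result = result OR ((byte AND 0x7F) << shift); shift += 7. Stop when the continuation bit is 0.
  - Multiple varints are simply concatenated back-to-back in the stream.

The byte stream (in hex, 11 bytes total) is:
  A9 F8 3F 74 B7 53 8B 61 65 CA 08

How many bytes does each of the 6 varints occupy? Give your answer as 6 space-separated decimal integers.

  byte[0]=0xA9 cont=1 payload=0x29=41: acc |= 41<<0 -> acc=41 shift=7
  byte[1]=0xF8 cont=1 payload=0x78=120: acc |= 120<<7 -> acc=15401 shift=14
  byte[2]=0x3F cont=0 payload=0x3F=63: acc |= 63<<14 -> acc=1047593 shift=21 [end]
Varint 1: bytes[0:3] = A9 F8 3F -> value 1047593 (3 byte(s))
  byte[3]=0x74 cont=0 payload=0x74=116: acc |= 116<<0 -> acc=116 shift=7 [end]
Varint 2: bytes[3:4] = 74 -> value 116 (1 byte(s))
  byte[4]=0xB7 cont=1 payload=0x37=55: acc |= 55<<0 -> acc=55 shift=7
  byte[5]=0x53 cont=0 payload=0x53=83: acc |= 83<<7 -> acc=10679 shift=14 [end]
Varint 3: bytes[4:6] = B7 53 -> value 10679 (2 byte(s))
  byte[6]=0x8B cont=1 payload=0x0B=11: acc |= 11<<0 -> acc=11 shift=7
  byte[7]=0x61 cont=0 payload=0x61=97: acc |= 97<<7 -> acc=12427 shift=14 [end]
Varint 4: bytes[6:8] = 8B 61 -> value 12427 (2 byte(s))
  byte[8]=0x65 cont=0 payload=0x65=101: acc |= 101<<0 -> acc=101 shift=7 [end]
Varint 5: bytes[8:9] = 65 -> value 101 (1 byte(s))
  byte[9]=0xCA cont=1 payload=0x4A=74: acc |= 74<<0 -> acc=74 shift=7
  byte[10]=0x08 cont=0 payload=0x08=8: acc |= 8<<7 -> acc=1098 shift=14 [end]
Varint 6: bytes[9:11] = CA 08 -> value 1098 (2 byte(s))

Answer: 3 1 2 2 1 2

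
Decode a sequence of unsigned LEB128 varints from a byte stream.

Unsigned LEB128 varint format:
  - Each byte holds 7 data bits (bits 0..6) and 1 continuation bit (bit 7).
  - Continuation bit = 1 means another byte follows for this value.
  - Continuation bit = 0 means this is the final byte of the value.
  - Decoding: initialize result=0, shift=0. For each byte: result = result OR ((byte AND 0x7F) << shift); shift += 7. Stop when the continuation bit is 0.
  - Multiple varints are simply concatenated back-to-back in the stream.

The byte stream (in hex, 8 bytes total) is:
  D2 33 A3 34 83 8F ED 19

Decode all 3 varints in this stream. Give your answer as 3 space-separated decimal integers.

Answer: 6610 6691 54216579

Derivation:
  byte[0]=0xD2 cont=1 payload=0x52=82: acc |= 82<<0 -> acc=82 shift=7
  byte[1]=0x33 cont=0 payload=0x33=51: acc |= 51<<7 -> acc=6610 shift=14 [end]
Varint 1: bytes[0:2] = D2 33 -> value 6610 (2 byte(s))
  byte[2]=0xA3 cont=1 payload=0x23=35: acc |= 35<<0 -> acc=35 shift=7
  byte[3]=0x34 cont=0 payload=0x34=52: acc |= 52<<7 -> acc=6691 shift=14 [end]
Varint 2: bytes[2:4] = A3 34 -> value 6691 (2 byte(s))
  byte[4]=0x83 cont=1 payload=0x03=3: acc |= 3<<0 -> acc=3 shift=7
  byte[5]=0x8F cont=1 payload=0x0F=15: acc |= 15<<7 -> acc=1923 shift=14
  byte[6]=0xED cont=1 payload=0x6D=109: acc |= 109<<14 -> acc=1787779 shift=21
  byte[7]=0x19 cont=0 payload=0x19=25: acc |= 25<<21 -> acc=54216579 shift=28 [end]
Varint 3: bytes[4:8] = 83 8F ED 19 -> value 54216579 (4 byte(s))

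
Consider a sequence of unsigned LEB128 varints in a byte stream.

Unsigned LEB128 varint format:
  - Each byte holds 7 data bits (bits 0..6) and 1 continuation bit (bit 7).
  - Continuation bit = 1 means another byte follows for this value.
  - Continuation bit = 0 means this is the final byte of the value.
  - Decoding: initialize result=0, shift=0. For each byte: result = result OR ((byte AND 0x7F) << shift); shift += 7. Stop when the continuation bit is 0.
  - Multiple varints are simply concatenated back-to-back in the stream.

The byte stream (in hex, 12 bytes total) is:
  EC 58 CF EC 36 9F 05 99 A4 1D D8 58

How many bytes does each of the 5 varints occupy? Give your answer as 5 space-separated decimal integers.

  byte[0]=0xEC cont=1 payload=0x6C=108: acc |= 108<<0 -> acc=108 shift=7
  byte[1]=0x58 cont=0 payload=0x58=88: acc |= 88<<7 -> acc=11372 shift=14 [end]
Varint 1: bytes[0:2] = EC 58 -> value 11372 (2 byte(s))
  byte[2]=0xCF cont=1 payload=0x4F=79: acc |= 79<<0 -> acc=79 shift=7
  byte[3]=0xEC cont=1 payload=0x6C=108: acc |= 108<<7 -> acc=13903 shift=14
  byte[4]=0x36 cont=0 payload=0x36=54: acc |= 54<<14 -> acc=898639 shift=21 [end]
Varint 2: bytes[2:5] = CF EC 36 -> value 898639 (3 byte(s))
  byte[5]=0x9F cont=1 payload=0x1F=31: acc |= 31<<0 -> acc=31 shift=7
  byte[6]=0x05 cont=0 payload=0x05=5: acc |= 5<<7 -> acc=671 shift=14 [end]
Varint 3: bytes[5:7] = 9F 05 -> value 671 (2 byte(s))
  byte[7]=0x99 cont=1 payload=0x19=25: acc |= 25<<0 -> acc=25 shift=7
  byte[8]=0xA4 cont=1 payload=0x24=36: acc |= 36<<7 -> acc=4633 shift=14
  byte[9]=0x1D cont=0 payload=0x1D=29: acc |= 29<<14 -> acc=479769 shift=21 [end]
Varint 4: bytes[7:10] = 99 A4 1D -> value 479769 (3 byte(s))
  byte[10]=0xD8 cont=1 payload=0x58=88: acc |= 88<<0 -> acc=88 shift=7
  byte[11]=0x58 cont=0 payload=0x58=88: acc |= 88<<7 -> acc=11352 shift=14 [end]
Varint 5: bytes[10:12] = D8 58 -> value 11352 (2 byte(s))

Answer: 2 3 2 3 2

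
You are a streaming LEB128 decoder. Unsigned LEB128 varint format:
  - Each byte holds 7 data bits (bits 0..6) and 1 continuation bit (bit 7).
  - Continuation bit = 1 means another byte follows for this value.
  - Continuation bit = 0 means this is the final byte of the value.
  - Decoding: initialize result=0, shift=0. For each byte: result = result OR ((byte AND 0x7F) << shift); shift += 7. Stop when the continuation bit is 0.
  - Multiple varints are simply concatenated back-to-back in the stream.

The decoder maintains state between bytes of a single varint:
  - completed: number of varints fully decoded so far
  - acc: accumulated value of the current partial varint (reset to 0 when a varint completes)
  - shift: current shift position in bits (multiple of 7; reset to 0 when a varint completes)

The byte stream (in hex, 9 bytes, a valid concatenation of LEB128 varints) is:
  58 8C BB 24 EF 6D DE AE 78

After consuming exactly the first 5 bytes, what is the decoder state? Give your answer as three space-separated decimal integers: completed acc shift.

byte[0]=0x58 cont=0 payload=0x58: varint #1 complete (value=88); reset -> completed=1 acc=0 shift=0
byte[1]=0x8C cont=1 payload=0x0C: acc |= 12<<0 -> completed=1 acc=12 shift=7
byte[2]=0xBB cont=1 payload=0x3B: acc |= 59<<7 -> completed=1 acc=7564 shift=14
byte[3]=0x24 cont=0 payload=0x24: varint #2 complete (value=597388); reset -> completed=2 acc=0 shift=0
byte[4]=0xEF cont=1 payload=0x6F: acc |= 111<<0 -> completed=2 acc=111 shift=7

Answer: 2 111 7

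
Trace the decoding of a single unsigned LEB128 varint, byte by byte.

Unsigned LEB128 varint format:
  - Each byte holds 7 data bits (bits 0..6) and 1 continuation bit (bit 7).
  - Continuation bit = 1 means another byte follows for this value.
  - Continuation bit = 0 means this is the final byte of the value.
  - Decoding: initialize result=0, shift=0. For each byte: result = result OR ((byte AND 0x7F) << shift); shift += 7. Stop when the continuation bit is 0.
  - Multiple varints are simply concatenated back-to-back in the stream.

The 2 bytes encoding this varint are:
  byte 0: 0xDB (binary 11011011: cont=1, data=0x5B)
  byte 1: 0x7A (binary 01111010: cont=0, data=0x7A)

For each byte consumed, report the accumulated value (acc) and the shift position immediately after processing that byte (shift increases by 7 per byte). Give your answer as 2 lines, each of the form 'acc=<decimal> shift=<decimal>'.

Answer: acc=91 shift=7
acc=15707 shift=14

Derivation:
byte 0=0xDB: payload=0x5B=91, contrib = 91<<0 = 91; acc -> 91, shift -> 7
byte 1=0x7A: payload=0x7A=122, contrib = 122<<7 = 15616; acc -> 15707, shift -> 14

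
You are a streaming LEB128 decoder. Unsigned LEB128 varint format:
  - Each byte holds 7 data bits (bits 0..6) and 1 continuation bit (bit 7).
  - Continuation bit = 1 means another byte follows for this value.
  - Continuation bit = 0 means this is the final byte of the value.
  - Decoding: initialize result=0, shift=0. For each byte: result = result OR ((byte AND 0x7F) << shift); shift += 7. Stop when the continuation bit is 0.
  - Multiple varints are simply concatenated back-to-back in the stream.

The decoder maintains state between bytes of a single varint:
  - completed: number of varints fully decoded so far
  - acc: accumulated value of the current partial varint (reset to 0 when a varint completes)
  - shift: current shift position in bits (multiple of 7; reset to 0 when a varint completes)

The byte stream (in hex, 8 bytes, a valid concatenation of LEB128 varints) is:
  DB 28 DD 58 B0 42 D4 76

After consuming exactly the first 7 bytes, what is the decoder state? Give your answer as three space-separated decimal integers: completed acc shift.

Answer: 3 84 7

Derivation:
byte[0]=0xDB cont=1 payload=0x5B: acc |= 91<<0 -> completed=0 acc=91 shift=7
byte[1]=0x28 cont=0 payload=0x28: varint #1 complete (value=5211); reset -> completed=1 acc=0 shift=0
byte[2]=0xDD cont=1 payload=0x5D: acc |= 93<<0 -> completed=1 acc=93 shift=7
byte[3]=0x58 cont=0 payload=0x58: varint #2 complete (value=11357); reset -> completed=2 acc=0 shift=0
byte[4]=0xB0 cont=1 payload=0x30: acc |= 48<<0 -> completed=2 acc=48 shift=7
byte[5]=0x42 cont=0 payload=0x42: varint #3 complete (value=8496); reset -> completed=3 acc=0 shift=0
byte[6]=0xD4 cont=1 payload=0x54: acc |= 84<<0 -> completed=3 acc=84 shift=7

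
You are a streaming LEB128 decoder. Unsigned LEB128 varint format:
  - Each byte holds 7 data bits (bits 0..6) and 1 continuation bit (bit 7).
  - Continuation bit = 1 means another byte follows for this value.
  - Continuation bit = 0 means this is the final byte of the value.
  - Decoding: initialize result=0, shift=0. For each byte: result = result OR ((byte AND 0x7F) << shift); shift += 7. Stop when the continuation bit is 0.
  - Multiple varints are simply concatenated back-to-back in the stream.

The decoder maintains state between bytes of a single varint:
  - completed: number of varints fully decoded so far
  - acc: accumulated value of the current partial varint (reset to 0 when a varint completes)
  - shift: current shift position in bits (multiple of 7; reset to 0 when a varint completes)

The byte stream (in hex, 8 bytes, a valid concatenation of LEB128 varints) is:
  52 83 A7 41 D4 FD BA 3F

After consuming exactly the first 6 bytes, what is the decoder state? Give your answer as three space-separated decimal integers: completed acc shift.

Answer: 2 16084 14

Derivation:
byte[0]=0x52 cont=0 payload=0x52: varint #1 complete (value=82); reset -> completed=1 acc=0 shift=0
byte[1]=0x83 cont=1 payload=0x03: acc |= 3<<0 -> completed=1 acc=3 shift=7
byte[2]=0xA7 cont=1 payload=0x27: acc |= 39<<7 -> completed=1 acc=4995 shift=14
byte[3]=0x41 cont=0 payload=0x41: varint #2 complete (value=1069955); reset -> completed=2 acc=0 shift=0
byte[4]=0xD4 cont=1 payload=0x54: acc |= 84<<0 -> completed=2 acc=84 shift=7
byte[5]=0xFD cont=1 payload=0x7D: acc |= 125<<7 -> completed=2 acc=16084 shift=14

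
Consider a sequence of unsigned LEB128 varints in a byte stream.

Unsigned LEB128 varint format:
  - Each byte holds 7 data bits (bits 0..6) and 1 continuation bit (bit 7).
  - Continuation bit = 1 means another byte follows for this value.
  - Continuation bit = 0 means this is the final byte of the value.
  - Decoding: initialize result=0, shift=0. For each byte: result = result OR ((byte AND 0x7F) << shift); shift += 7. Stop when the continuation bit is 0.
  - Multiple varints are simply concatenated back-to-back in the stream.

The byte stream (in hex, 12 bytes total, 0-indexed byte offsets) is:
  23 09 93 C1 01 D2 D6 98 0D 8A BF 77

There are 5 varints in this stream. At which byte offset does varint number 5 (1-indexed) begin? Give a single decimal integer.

  byte[0]=0x23 cont=0 payload=0x23=35: acc |= 35<<0 -> acc=35 shift=7 [end]
Varint 1: bytes[0:1] = 23 -> value 35 (1 byte(s))
  byte[1]=0x09 cont=0 payload=0x09=9: acc |= 9<<0 -> acc=9 shift=7 [end]
Varint 2: bytes[1:2] = 09 -> value 9 (1 byte(s))
  byte[2]=0x93 cont=1 payload=0x13=19: acc |= 19<<0 -> acc=19 shift=7
  byte[3]=0xC1 cont=1 payload=0x41=65: acc |= 65<<7 -> acc=8339 shift=14
  byte[4]=0x01 cont=0 payload=0x01=1: acc |= 1<<14 -> acc=24723 shift=21 [end]
Varint 3: bytes[2:5] = 93 C1 01 -> value 24723 (3 byte(s))
  byte[5]=0xD2 cont=1 payload=0x52=82: acc |= 82<<0 -> acc=82 shift=7
  byte[6]=0xD6 cont=1 payload=0x56=86: acc |= 86<<7 -> acc=11090 shift=14
  byte[7]=0x98 cont=1 payload=0x18=24: acc |= 24<<14 -> acc=404306 shift=21
  byte[8]=0x0D cont=0 payload=0x0D=13: acc |= 13<<21 -> acc=27667282 shift=28 [end]
Varint 4: bytes[5:9] = D2 D6 98 0D -> value 27667282 (4 byte(s))
  byte[9]=0x8A cont=1 payload=0x0A=10: acc |= 10<<0 -> acc=10 shift=7
  byte[10]=0xBF cont=1 payload=0x3F=63: acc |= 63<<7 -> acc=8074 shift=14
  byte[11]=0x77 cont=0 payload=0x77=119: acc |= 119<<14 -> acc=1957770 shift=21 [end]
Varint 5: bytes[9:12] = 8A BF 77 -> value 1957770 (3 byte(s))

Answer: 9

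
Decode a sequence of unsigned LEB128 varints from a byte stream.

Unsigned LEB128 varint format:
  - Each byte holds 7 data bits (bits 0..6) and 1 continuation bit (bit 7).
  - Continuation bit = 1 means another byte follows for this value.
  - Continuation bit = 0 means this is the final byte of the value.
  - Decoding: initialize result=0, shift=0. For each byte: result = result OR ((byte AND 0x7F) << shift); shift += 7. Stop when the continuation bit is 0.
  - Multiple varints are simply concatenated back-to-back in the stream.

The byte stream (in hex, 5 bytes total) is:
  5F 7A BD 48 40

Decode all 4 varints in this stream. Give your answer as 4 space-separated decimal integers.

Answer: 95 122 9277 64

Derivation:
  byte[0]=0x5F cont=0 payload=0x5F=95: acc |= 95<<0 -> acc=95 shift=7 [end]
Varint 1: bytes[0:1] = 5F -> value 95 (1 byte(s))
  byte[1]=0x7A cont=0 payload=0x7A=122: acc |= 122<<0 -> acc=122 shift=7 [end]
Varint 2: bytes[1:2] = 7A -> value 122 (1 byte(s))
  byte[2]=0xBD cont=1 payload=0x3D=61: acc |= 61<<0 -> acc=61 shift=7
  byte[3]=0x48 cont=0 payload=0x48=72: acc |= 72<<7 -> acc=9277 shift=14 [end]
Varint 3: bytes[2:4] = BD 48 -> value 9277 (2 byte(s))
  byte[4]=0x40 cont=0 payload=0x40=64: acc |= 64<<0 -> acc=64 shift=7 [end]
Varint 4: bytes[4:5] = 40 -> value 64 (1 byte(s))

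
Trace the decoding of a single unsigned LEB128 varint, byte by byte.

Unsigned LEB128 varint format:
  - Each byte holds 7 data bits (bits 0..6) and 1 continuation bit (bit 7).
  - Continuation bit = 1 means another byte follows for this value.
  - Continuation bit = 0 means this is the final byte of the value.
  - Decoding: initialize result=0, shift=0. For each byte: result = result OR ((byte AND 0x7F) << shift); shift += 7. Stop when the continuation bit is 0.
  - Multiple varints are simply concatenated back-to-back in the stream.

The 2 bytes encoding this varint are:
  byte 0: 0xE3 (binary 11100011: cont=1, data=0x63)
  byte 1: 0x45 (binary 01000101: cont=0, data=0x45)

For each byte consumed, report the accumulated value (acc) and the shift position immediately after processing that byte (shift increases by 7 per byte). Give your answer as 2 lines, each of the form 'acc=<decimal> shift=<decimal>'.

Answer: acc=99 shift=7
acc=8931 shift=14

Derivation:
byte 0=0xE3: payload=0x63=99, contrib = 99<<0 = 99; acc -> 99, shift -> 7
byte 1=0x45: payload=0x45=69, contrib = 69<<7 = 8832; acc -> 8931, shift -> 14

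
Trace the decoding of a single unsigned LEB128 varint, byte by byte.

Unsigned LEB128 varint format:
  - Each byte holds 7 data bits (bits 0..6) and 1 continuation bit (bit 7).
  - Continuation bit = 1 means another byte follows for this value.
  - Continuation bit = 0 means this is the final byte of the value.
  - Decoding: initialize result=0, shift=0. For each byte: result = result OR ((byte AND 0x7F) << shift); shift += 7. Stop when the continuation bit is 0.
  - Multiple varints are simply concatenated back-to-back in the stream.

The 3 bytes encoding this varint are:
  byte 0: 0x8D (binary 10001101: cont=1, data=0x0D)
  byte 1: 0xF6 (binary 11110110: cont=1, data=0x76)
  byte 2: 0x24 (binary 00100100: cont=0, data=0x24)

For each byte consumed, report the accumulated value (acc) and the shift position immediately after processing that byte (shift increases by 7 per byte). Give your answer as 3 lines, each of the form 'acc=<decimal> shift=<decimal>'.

byte 0=0x8D: payload=0x0D=13, contrib = 13<<0 = 13; acc -> 13, shift -> 7
byte 1=0xF6: payload=0x76=118, contrib = 118<<7 = 15104; acc -> 15117, shift -> 14
byte 2=0x24: payload=0x24=36, contrib = 36<<14 = 589824; acc -> 604941, shift -> 21

Answer: acc=13 shift=7
acc=15117 shift=14
acc=604941 shift=21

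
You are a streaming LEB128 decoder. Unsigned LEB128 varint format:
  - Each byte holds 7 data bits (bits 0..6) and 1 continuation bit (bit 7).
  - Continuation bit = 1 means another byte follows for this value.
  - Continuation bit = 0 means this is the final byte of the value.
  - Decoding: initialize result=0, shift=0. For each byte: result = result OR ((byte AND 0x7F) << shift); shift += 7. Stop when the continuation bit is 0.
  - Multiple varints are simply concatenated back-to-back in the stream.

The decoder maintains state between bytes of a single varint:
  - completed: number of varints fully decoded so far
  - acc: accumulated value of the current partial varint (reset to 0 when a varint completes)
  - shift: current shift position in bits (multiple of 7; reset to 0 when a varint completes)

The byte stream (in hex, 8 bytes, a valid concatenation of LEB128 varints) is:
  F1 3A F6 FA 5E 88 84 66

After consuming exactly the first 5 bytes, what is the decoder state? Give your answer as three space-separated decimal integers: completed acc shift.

byte[0]=0xF1 cont=1 payload=0x71: acc |= 113<<0 -> completed=0 acc=113 shift=7
byte[1]=0x3A cont=0 payload=0x3A: varint #1 complete (value=7537); reset -> completed=1 acc=0 shift=0
byte[2]=0xF6 cont=1 payload=0x76: acc |= 118<<0 -> completed=1 acc=118 shift=7
byte[3]=0xFA cont=1 payload=0x7A: acc |= 122<<7 -> completed=1 acc=15734 shift=14
byte[4]=0x5E cont=0 payload=0x5E: varint #2 complete (value=1555830); reset -> completed=2 acc=0 shift=0

Answer: 2 0 0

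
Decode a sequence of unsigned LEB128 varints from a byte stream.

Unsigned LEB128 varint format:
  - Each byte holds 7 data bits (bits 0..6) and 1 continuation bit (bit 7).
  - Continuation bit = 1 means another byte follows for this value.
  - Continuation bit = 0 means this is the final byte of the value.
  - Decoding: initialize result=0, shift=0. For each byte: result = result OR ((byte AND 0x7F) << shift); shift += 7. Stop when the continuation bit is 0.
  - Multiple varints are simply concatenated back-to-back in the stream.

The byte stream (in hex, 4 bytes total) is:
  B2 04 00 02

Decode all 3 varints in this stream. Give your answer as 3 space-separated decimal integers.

Answer: 562 0 2

Derivation:
  byte[0]=0xB2 cont=1 payload=0x32=50: acc |= 50<<0 -> acc=50 shift=7
  byte[1]=0x04 cont=0 payload=0x04=4: acc |= 4<<7 -> acc=562 shift=14 [end]
Varint 1: bytes[0:2] = B2 04 -> value 562 (2 byte(s))
  byte[2]=0x00 cont=0 payload=0x00=0: acc |= 0<<0 -> acc=0 shift=7 [end]
Varint 2: bytes[2:3] = 00 -> value 0 (1 byte(s))
  byte[3]=0x02 cont=0 payload=0x02=2: acc |= 2<<0 -> acc=2 shift=7 [end]
Varint 3: bytes[3:4] = 02 -> value 2 (1 byte(s))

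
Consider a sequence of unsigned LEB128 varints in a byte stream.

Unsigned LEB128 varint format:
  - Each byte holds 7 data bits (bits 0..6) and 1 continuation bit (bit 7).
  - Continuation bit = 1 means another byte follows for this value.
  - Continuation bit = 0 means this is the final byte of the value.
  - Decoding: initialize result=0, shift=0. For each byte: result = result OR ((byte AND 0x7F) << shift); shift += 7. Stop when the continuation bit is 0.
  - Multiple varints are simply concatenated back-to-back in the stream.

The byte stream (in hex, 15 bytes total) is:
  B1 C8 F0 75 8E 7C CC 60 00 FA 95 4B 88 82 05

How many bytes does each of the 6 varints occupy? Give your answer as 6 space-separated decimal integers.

  byte[0]=0xB1 cont=1 payload=0x31=49: acc |= 49<<0 -> acc=49 shift=7
  byte[1]=0xC8 cont=1 payload=0x48=72: acc |= 72<<7 -> acc=9265 shift=14
  byte[2]=0xF0 cont=1 payload=0x70=112: acc |= 112<<14 -> acc=1844273 shift=21
  byte[3]=0x75 cont=0 payload=0x75=117: acc |= 117<<21 -> acc=247211057 shift=28 [end]
Varint 1: bytes[0:4] = B1 C8 F0 75 -> value 247211057 (4 byte(s))
  byte[4]=0x8E cont=1 payload=0x0E=14: acc |= 14<<0 -> acc=14 shift=7
  byte[5]=0x7C cont=0 payload=0x7C=124: acc |= 124<<7 -> acc=15886 shift=14 [end]
Varint 2: bytes[4:6] = 8E 7C -> value 15886 (2 byte(s))
  byte[6]=0xCC cont=1 payload=0x4C=76: acc |= 76<<0 -> acc=76 shift=7
  byte[7]=0x60 cont=0 payload=0x60=96: acc |= 96<<7 -> acc=12364 shift=14 [end]
Varint 3: bytes[6:8] = CC 60 -> value 12364 (2 byte(s))
  byte[8]=0x00 cont=0 payload=0x00=0: acc |= 0<<0 -> acc=0 shift=7 [end]
Varint 4: bytes[8:9] = 00 -> value 0 (1 byte(s))
  byte[9]=0xFA cont=1 payload=0x7A=122: acc |= 122<<0 -> acc=122 shift=7
  byte[10]=0x95 cont=1 payload=0x15=21: acc |= 21<<7 -> acc=2810 shift=14
  byte[11]=0x4B cont=0 payload=0x4B=75: acc |= 75<<14 -> acc=1231610 shift=21 [end]
Varint 5: bytes[9:12] = FA 95 4B -> value 1231610 (3 byte(s))
  byte[12]=0x88 cont=1 payload=0x08=8: acc |= 8<<0 -> acc=8 shift=7
  byte[13]=0x82 cont=1 payload=0x02=2: acc |= 2<<7 -> acc=264 shift=14
  byte[14]=0x05 cont=0 payload=0x05=5: acc |= 5<<14 -> acc=82184 shift=21 [end]
Varint 6: bytes[12:15] = 88 82 05 -> value 82184 (3 byte(s))

Answer: 4 2 2 1 3 3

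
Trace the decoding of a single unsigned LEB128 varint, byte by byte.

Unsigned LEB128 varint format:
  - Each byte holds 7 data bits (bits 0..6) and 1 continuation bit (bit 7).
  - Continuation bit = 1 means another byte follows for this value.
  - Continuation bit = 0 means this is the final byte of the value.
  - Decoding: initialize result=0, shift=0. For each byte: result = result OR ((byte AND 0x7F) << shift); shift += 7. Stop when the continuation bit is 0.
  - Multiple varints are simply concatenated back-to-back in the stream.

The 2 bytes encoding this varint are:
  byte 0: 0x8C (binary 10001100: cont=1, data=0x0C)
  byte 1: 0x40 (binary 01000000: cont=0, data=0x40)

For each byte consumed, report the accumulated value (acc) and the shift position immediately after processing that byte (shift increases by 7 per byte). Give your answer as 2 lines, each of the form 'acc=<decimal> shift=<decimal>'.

Answer: acc=12 shift=7
acc=8204 shift=14

Derivation:
byte 0=0x8C: payload=0x0C=12, contrib = 12<<0 = 12; acc -> 12, shift -> 7
byte 1=0x40: payload=0x40=64, contrib = 64<<7 = 8192; acc -> 8204, shift -> 14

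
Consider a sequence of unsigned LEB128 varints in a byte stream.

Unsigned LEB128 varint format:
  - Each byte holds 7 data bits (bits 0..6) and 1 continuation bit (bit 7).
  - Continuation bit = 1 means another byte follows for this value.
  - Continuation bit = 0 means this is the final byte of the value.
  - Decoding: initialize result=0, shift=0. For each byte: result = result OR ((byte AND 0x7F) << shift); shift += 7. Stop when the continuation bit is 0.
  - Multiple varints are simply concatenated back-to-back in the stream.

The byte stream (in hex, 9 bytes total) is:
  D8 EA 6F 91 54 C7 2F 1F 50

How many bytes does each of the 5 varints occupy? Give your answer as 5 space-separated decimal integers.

Answer: 3 2 2 1 1

Derivation:
  byte[0]=0xD8 cont=1 payload=0x58=88: acc |= 88<<0 -> acc=88 shift=7
  byte[1]=0xEA cont=1 payload=0x6A=106: acc |= 106<<7 -> acc=13656 shift=14
  byte[2]=0x6F cont=0 payload=0x6F=111: acc |= 111<<14 -> acc=1832280 shift=21 [end]
Varint 1: bytes[0:3] = D8 EA 6F -> value 1832280 (3 byte(s))
  byte[3]=0x91 cont=1 payload=0x11=17: acc |= 17<<0 -> acc=17 shift=7
  byte[4]=0x54 cont=0 payload=0x54=84: acc |= 84<<7 -> acc=10769 shift=14 [end]
Varint 2: bytes[3:5] = 91 54 -> value 10769 (2 byte(s))
  byte[5]=0xC7 cont=1 payload=0x47=71: acc |= 71<<0 -> acc=71 shift=7
  byte[6]=0x2F cont=0 payload=0x2F=47: acc |= 47<<7 -> acc=6087 shift=14 [end]
Varint 3: bytes[5:7] = C7 2F -> value 6087 (2 byte(s))
  byte[7]=0x1F cont=0 payload=0x1F=31: acc |= 31<<0 -> acc=31 shift=7 [end]
Varint 4: bytes[7:8] = 1F -> value 31 (1 byte(s))
  byte[8]=0x50 cont=0 payload=0x50=80: acc |= 80<<0 -> acc=80 shift=7 [end]
Varint 5: bytes[8:9] = 50 -> value 80 (1 byte(s))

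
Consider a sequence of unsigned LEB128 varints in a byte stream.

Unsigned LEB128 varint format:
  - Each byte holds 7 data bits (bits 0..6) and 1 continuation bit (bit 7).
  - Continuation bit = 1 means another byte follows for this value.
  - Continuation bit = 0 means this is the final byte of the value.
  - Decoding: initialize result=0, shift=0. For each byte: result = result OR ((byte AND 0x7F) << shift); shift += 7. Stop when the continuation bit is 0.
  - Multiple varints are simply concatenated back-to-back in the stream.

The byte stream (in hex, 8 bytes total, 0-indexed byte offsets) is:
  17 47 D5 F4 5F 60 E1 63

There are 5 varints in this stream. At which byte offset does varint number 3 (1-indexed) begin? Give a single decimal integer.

  byte[0]=0x17 cont=0 payload=0x17=23: acc |= 23<<0 -> acc=23 shift=7 [end]
Varint 1: bytes[0:1] = 17 -> value 23 (1 byte(s))
  byte[1]=0x47 cont=0 payload=0x47=71: acc |= 71<<0 -> acc=71 shift=7 [end]
Varint 2: bytes[1:2] = 47 -> value 71 (1 byte(s))
  byte[2]=0xD5 cont=1 payload=0x55=85: acc |= 85<<0 -> acc=85 shift=7
  byte[3]=0xF4 cont=1 payload=0x74=116: acc |= 116<<7 -> acc=14933 shift=14
  byte[4]=0x5F cont=0 payload=0x5F=95: acc |= 95<<14 -> acc=1571413 shift=21 [end]
Varint 3: bytes[2:5] = D5 F4 5F -> value 1571413 (3 byte(s))
  byte[5]=0x60 cont=0 payload=0x60=96: acc |= 96<<0 -> acc=96 shift=7 [end]
Varint 4: bytes[5:6] = 60 -> value 96 (1 byte(s))
  byte[6]=0xE1 cont=1 payload=0x61=97: acc |= 97<<0 -> acc=97 shift=7
  byte[7]=0x63 cont=0 payload=0x63=99: acc |= 99<<7 -> acc=12769 shift=14 [end]
Varint 5: bytes[6:8] = E1 63 -> value 12769 (2 byte(s))

Answer: 2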